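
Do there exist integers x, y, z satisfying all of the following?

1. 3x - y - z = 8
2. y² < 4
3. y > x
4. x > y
No

A contradictory subset is {y > x, x > y}. No integer assignment can satisfy these jointly:

  - y > x: bounds one variable relative to another variable
  - x > y: bounds one variable relative to another variable

Direct contradiction: y > x and x > y cannot both hold.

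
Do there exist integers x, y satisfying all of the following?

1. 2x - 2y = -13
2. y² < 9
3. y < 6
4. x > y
No

Even the single constraint (2x - 2y = -13) is infeasible over the integers.

  - 2x - 2y = -13: every term on the left is divisible by 2, so the LHS ≡ 0 (mod 2), but the RHS -13 is not — no integer solution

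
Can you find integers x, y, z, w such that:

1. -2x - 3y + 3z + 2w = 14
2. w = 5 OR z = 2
Yes

Take x = -2, y = 0, z = 0, w = 5. Substituting into each constraint:
  (1) -2(-2) - 3(0) + 3(0) + 2(5) = 14 ✓
  (2) w = 5, target 5 ✓ (first branch holds)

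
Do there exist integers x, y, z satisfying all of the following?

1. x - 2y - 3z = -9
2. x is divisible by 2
Yes

Take x = 0, y = 0, z = 3. Substituting into each constraint:
  (1) 0 - 2(0) - 3(3) = -9 ✓
  (2) 0 = 2 × 0, remainder 0 ✓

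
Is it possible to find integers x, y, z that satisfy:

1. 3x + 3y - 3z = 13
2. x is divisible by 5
No

Even the single constraint (3x + 3y - 3z = 13) is infeasible over the integers.

  - 3x + 3y - 3z = 13: every term on the left is divisible by 3, so the LHS ≡ 0 (mod 3), but the RHS 13 is not — no integer solution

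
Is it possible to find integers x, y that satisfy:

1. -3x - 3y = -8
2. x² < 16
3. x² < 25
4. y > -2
No

Even the single constraint (-3x - 3y = -8) is infeasible over the integers.

  - -3x - 3y = -8: every term on the left is divisible by 3, so the LHS ≡ 0 (mod 3), but the RHS -8 is not — no integer solution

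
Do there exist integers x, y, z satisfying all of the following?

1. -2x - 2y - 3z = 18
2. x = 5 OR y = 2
Yes

Take x = 5, y = -2, z = -8. Substituting into each constraint:
  (1) -2(5) - 2(-2) - 3(-8) = 18 ✓
  (2) x = 5, target 5 ✓ (first branch holds)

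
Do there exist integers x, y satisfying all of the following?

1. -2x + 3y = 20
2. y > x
Yes

Take x = 2, y = 8. Substituting into each constraint:
  (1) -2(2) + 3(8) = 20 ✓
  (2) 8 > 2 ✓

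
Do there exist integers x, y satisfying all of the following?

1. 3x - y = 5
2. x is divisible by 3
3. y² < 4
No

The full constraint system is jointly infeasible over the integers. Each constraint and what it forces:

  - 3x - y = 5: is a linear equation tying the variables together
  - x is divisible by 3: restricts x to multiples of 3
  - y² < 4: restricts y to |y| ≤ 1

The bounds confine y to {-1, 0, 1}. For each value, substitute into the equation:
  • y = -1: the equation gives 3x = 4, so x would not be an integer.
  • y = 0: the equation gives 3x = 5, so x would not be an integer.
  • y = 1: the equation forces x = 2, but 3 does not divide 2.
Every case fails, so no integer solution exists.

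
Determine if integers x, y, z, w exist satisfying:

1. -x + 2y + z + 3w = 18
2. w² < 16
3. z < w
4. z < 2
Yes

Take x = 1, y = 8, z = 0, w = 1. Substituting into each constraint:
  (1) (-1) + 2(8) + 0 + 3(1) = 18 ✓
  (2) w² = (1)² = 1, and 1 < 16 ✓
  (3) 0 < 1 ✓
  (4) 0 < 2 ✓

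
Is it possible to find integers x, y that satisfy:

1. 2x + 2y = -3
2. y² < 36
No

Even the single constraint (2x + 2y = -3) is infeasible over the integers.

  - 2x + 2y = -3: every term on the left is divisible by 2, so the LHS ≡ 0 (mod 2), but the RHS -3 is not — no integer solution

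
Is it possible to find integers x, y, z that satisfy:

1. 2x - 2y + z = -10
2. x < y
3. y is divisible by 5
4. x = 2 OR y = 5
Yes

Take x = 1, y = 5, z = -2. Substituting into each constraint:
  (1) 2(1) - 2(5) + (-2) = -10 ✓
  (2) 1 < 5 ✓
  (3) 5 = 5 × 1, remainder 0 ✓
  (4) y = 5, target 5 ✓ (second branch holds)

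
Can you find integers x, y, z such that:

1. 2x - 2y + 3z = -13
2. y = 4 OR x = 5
Yes

Take x = 5, y = 1, z = -7. Substituting into each constraint:
  (1) 2(5) - 2(1) + 3(-7) = -13 ✓
  (2) x = 5, target 5 ✓ (second branch holds)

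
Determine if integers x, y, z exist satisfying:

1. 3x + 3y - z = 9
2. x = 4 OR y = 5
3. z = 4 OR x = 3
Yes

Take x = 3, y = 5, z = 15. Substituting into each constraint:
  (1) 3(3) + 3(5) + (-15) = 9 ✓
  (2) y = 5, target 5 ✓ (second branch holds)
  (3) x = 3, target 3 ✓ (second branch holds)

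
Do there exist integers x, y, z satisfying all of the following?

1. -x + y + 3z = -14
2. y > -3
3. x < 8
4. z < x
Yes

Take x = 6, y = -2, z = -2. Substituting into each constraint:
  (1) (-6) + (-2) + 3(-2) = -14 ✓
  (2) -2 > -3 ✓
  (3) 6 < 8 ✓
  (4) -2 < 6 ✓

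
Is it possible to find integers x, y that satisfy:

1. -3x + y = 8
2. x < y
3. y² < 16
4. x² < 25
Yes

Take x = -3, y = -1. Substituting into each constraint:
  (1) -3(-3) + (-1) = 8 ✓
  (2) -3 < -1 ✓
  (3) y² = (-1)² = 1, and 1 < 16 ✓
  (4) x² = (-3)² = 9, and 9 < 25 ✓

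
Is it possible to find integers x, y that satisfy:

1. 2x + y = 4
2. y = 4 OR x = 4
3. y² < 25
Yes

Take x = 4, y = -4. Substituting into each constraint:
  (1) 2(4) + (-4) = 4 ✓
  (2) x = 4, target 4 ✓ (second branch holds)
  (3) y² = (-4)² = 16, and 16 < 25 ✓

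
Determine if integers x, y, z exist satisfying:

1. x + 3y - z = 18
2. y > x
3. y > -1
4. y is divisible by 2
Yes

Take x = -1, y = 0, z = -19. Substituting into each constraint:
  (1) (-1) + 3(0) + 19 = 18 ✓
  (2) 0 > -1 ✓
  (3) 0 > -1 ✓
  (4) 0 = 2 × 0, remainder 0 ✓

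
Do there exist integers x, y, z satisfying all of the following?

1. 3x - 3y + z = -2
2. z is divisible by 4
Yes

Take x = -1, y = 1, z = 4. Substituting into each constraint:
  (1) 3(-1) - 3(1) + 4 = -2 ✓
  (2) 4 = 4 × 1, remainder 0 ✓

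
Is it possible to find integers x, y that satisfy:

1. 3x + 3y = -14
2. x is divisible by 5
No

Even the single constraint (3x + 3y = -14) is infeasible over the integers.

  - 3x + 3y = -14: every term on the left is divisible by 3, so the LHS ≡ 0 (mod 3), but the RHS -14 is not — no integer solution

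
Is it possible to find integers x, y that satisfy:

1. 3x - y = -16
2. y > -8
Yes

Take x = -5, y = 1. Substituting into each constraint:
  (1) 3(-5) + (-1) = -16 ✓
  (2) 1 > -8 ✓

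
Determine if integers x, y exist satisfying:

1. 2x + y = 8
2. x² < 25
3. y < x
Yes

Take x = 4, y = 0. Substituting into each constraint:
  (1) 2(4) + 0 = 8 ✓
  (2) x² = (4)² = 16, and 16 < 25 ✓
  (3) 0 < 4 ✓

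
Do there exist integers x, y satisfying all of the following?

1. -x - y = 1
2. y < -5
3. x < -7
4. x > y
No

A contradictory subset is {-x - y = 1, x < -7, x > y}. No integer assignment can satisfy these jointly:

  - -x - y = 1: is a linear equation tying the variables together
  - x < -7: bounds one variable relative to a constant
  - x > y: bounds one variable relative to another variable

Propagating the comparison: y < x and x ≤ -8 give y ≤ -9. Range argument: with x ∈ [−∞, -8], y ∈ [−∞, -9], the left side of the equation is at least 17, but the right side is 1 < 17. No integer solution exists.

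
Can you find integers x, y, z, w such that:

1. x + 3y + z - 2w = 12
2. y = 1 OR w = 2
Yes

Take x = 0, y = 5, z = 1, w = 2. Substituting into each constraint:
  (1) 0 + 3(5) + 1 - 2(2) = 12 ✓
  (2) w = 2, target 2 ✓ (second branch holds)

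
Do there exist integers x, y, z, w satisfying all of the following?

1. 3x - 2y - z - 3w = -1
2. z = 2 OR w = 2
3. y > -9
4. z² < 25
Yes

Take x = 0, y = 1, z = 2, w = -1. Substituting into each constraint:
  (1) 3(0) - 2(1) + (-2) - 3(-1) = -1 ✓
  (2) z = 2, target 2 ✓ (first branch holds)
  (3) 1 > -9 ✓
  (4) z² = (2)² = 4, and 4 < 25 ✓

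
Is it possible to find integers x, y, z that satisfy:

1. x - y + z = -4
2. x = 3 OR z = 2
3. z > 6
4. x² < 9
No

A contradictory subset is {x = 3 OR z = 2, z > 6, x² < 9}. No integer assignment can satisfy these jointly:

  - x = 3 OR z = 2: forces a choice: either x = 3 or z = 2
  - z > 6: bounds one variable relative to a constant
  - x² < 9: restricts x to |x| ≤ 2

Split on the disjunction (x = 3 OR z = 2):
  • If x = 3: this contradicts x² < 9, which requires |x| ≤ 2.
  • If z = 2: this contradicts the bound z ≥ 7.
Both branches are infeasible, so the system has no integer solution.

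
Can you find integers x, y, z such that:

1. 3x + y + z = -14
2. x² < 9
Yes

Take x = 0, y = 0, z = -14. Substituting into each constraint:
  (1) 3(0) + 0 + (-14) = -14 ✓
  (2) x² = (0)² = 0, and 0 < 9 ✓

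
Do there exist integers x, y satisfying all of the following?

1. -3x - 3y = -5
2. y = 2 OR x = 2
No

Even the single constraint (-3x - 3y = -5) is infeasible over the integers.

  - -3x - 3y = -5: every term on the left is divisible by 3, so the LHS ≡ 0 (mod 3), but the RHS -5 is not — no integer solution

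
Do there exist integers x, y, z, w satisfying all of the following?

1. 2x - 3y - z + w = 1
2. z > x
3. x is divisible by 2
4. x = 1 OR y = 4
Yes

Take x = 0, y = 4, z = 1, w = 14. Substituting into each constraint:
  (1) 2(0) - 3(4) + (-1) + 14 = 1 ✓
  (2) 1 > 0 ✓
  (3) 0 = 2 × 0, remainder 0 ✓
  (4) y = 4, target 4 ✓ (second branch holds)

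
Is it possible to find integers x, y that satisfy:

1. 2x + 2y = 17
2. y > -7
No

Even the single constraint (2x + 2y = 17) is infeasible over the integers.

  - 2x + 2y = 17: every term on the left is divisible by 2, so the LHS ≡ 0 (mod 2), but the RHS 17 is not — no integer solution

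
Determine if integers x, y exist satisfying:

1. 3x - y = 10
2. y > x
Yes

Take x = 6, y = 8. Substituting into each constraint:
  (1) 3(6) + (-8) = 10 ✓
  (2) 8 > 6 ✓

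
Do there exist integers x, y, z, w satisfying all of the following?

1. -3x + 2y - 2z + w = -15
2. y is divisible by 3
Yes

Take x = 5, y = 0, z = 0, w = 0. Substituting into each constraint:
  (1) -3(5) + 2(0) - 2(0) + 0 = -15 ✓
  (2) 0 = 3 × 0, remainder 0 ✓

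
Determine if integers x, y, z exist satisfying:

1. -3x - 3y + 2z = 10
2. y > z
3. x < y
Yes

Take x = -4, y = 0, z = -1. Substituting into each constraint:
  (1) -3(-4) - 3(0) + 2(-1) = 10 ✓
  (2) 0 > -1 ✓
  (3) -4 < 0 ✓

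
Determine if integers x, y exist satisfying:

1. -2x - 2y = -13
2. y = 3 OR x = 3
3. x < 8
No

Even the single constraint (-2x - 2y = -13) is infeasible over the integers.

  - -2x - 2y = -13: every term on the left is divisible by 2, so the LHS ≡ 0 (mod 2), but the RHS -13 is not — no integer solution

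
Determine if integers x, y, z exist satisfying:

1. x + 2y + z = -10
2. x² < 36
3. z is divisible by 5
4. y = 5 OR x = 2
Yes

Take x = 2, y = -6, z = 0. Substituting into each constraint:
  (1) 2 + 2(-6) + 0 = -10 ✓
  (2) x² = (2)² = 4, and 4 < 36 ✓
  (3) 0 = 5 × 0, remainder 0 ✓
  (4) x = 2, target 2 ✓ (second branch holds)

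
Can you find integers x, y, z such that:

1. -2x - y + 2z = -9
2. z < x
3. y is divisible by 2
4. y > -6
No

A contradictory subset is {-2x - y + 2z = -9, y is divisible by 2}. No integer assignment can satisfy these jointly:

  - -2x - y + 2z = -9: is a linear equation tying the variables together
  - y is divisible by 2: restricts y to multiples of 2

Modular obstruction: writing y = 2y', every remaining term of the linear equation is divisible by 2, so the left side is ≡ 0 (mod 2); but the right side -9 ≡ 1 (mod 2). No integers can satisfy it.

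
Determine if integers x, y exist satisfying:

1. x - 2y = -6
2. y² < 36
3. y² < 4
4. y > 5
No

A contradictory subset is {y² < 4, y > 5}. No integer assignment can satisfy these jointly:

  - y² < 4: restricts y to |y| ≤ 1
  - y > 5: bounds one variable relative to a constant

Direct contradiction: the bounds on y require y ≥ 6 and y ≤ 1 simultaneously, which is empty.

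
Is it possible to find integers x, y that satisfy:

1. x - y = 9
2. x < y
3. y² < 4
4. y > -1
No

A contradictory subset is {x - y = 9, x < y}. No integer assignment can satisfy these jointly:

  - x - y = 9: is a linear equation tying the variables together
  - x < y: bounds one variable relative to another variable

From the equation, x − y = 9, i.e. y − x = -9; but y > x requires y − x ≥ 1. Contradiction.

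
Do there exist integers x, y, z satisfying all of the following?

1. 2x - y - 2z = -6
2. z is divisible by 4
Yes

Take x = 0, y = 6, z = 0. Substituting into each constraint:
  (1) 2(0) + (-6) - 2(0) = -6 ✓
  (2) 0 = 4 × 0, remainder 0 ✓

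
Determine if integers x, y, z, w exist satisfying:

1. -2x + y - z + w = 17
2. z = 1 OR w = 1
Yes

Take x = -9, y = 0, z = 1, w = 0. Substituting into each constraint:
  (1) -2(-9) + 0 + (-1) + 0 = 17 ✓
  (2) z = 1, target 1 ✓ (first branch holds)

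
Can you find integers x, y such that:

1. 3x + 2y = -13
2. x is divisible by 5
Yes

Take x = -5, y = 1. Substituting into each constraint:
  (1) 3(-5) + 2(1) = -13 ✓
  (2) -5 = 5 × -1, remainder 0 ✓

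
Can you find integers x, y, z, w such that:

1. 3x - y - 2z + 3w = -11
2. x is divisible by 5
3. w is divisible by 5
Yes

Take x = 0, y = 11, z = 0, w = 0. Substituting into each constraint:
  (1) 3(0) + (-11) - 2(0) + 3(0) = -11 ✓
  (2) 0 = 5 × 0, remainder 0 ✓
  (3) 0 = 5 × 0, remainder 0 ✓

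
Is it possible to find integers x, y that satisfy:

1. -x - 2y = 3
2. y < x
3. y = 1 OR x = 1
Yes

Take x = 1, y = -2. Substituting into each constraint:
  (1) (-1) - 2(-2) = 3 ✓
  (2) -2 < 1 ✓
  (3) x = 1, target 1 ✓ (second branch holds)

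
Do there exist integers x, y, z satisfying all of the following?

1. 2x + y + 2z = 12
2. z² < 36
Yes

Take x = 6, y = 0, z = 0. Substituting into each constraint:
  (1) 2(6) + 0 + 2(0) = 12 ✓
  (2) z² = (0)² = 0, and 0 < 36 ✓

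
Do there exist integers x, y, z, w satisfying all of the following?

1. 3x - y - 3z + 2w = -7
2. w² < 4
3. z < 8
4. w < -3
No

A contradictory subset is {w² < 4, w < -3}. No integer assignment can satisfy these jointly:

  - w² < 4: restricts w to |w| ≤ 1
  - w < -3: bounds one variable relative to a constant

Direct contradiction: the bounds on w require w ≥ -1 and w ≤ -4 simultaneously, which is empty.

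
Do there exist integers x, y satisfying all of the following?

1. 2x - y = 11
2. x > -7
Yes

Take x = 0, y = -11. Substituting into each constraint:
  (1) 2(0) + 11 = 11 ✓
  (2) 0 > -7 ✓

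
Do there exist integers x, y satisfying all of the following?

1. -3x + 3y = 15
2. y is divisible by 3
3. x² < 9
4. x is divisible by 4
No

The full constraint system is jointly infeasible over the integers. Each constraint and what it forces:

  - -3x + 3y = 15: is a linear equation tying the variables together
  - y is divisible by 3: restricts y to multiples of 3
  - x² < 9: restricts x to |x| ≤ 2
  - x is divisible by 4: restricts x to multiples of 4

The bounds confine x to {0} with 4 | x. For each value, substitute into the equation:
  • x = 0: the equation forces y = 5, but 3 does not divide 5.
Every case fails, so no integer solution exists.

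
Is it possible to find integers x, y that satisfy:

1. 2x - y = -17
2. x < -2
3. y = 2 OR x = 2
No

The full constraint system is jointly infeasible over the integers. Each constraint and what it forces:

  - 2x - y = -17: is a linear equation tying the variables together
  - x < -2: bounds one variable relative to a constant
  - y = 2 OR x = 2: forces a choice: either y = 2 or x = 2

Split on the disjunction (y = 2 OR x = 2):
  • If y = 2: with y = 2, every remaining term of the linear equation is divisible by 2, so the left side is ≡ 0 (mod 2); but the right side -15 ≡ 1 (mod 2). No integers can satisfy it.
  • If x = 2: this contradicts the bound x ≤ -3.
Both branches are infeasible, so the system has no integer solution.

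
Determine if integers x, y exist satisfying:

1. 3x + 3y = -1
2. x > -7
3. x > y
No

Even the single constraint (3x + 3y = -1) is infeasible over the integers.

  - 3x + 3y = -1: every term on the left is divisible by 3, so the LHS ≡ 0 (mod 3), but the RHS -1 is not — no integer solution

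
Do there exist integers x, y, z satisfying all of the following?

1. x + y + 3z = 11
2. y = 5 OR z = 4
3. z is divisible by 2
Yes

Take x = 6, y = 5, z = 0. Substituting into each constraint:
  (1) 6 + 5 + 3(0) = 11 ✓
  (2) y = 5, target 5 ✓ (first branch holds)
  (3) 0 = 2 × 0, remainder 0 ✓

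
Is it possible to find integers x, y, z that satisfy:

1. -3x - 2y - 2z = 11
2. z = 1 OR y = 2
Yes

Take x = -5, y = 1, z = 1. Substituting into each constraint:
  (1) -3(-5) - 2(1) - 2(1) = 11 ✓
  (2) z = 1, target 1 ✓ (first branch holds)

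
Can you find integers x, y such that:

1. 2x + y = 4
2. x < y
Yes

Take x = 1, y = 2. Substituting into each constraint:
  (1) 2(1) + 2 = 4 ✓
  (2) 1 < 2 ✓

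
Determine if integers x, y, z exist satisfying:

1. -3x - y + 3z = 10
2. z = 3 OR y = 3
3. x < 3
Yes

Take x = -2, y = 5, z = 3. Substituting into each constraint:
  (1) -3(-2) + (-5) + 3(3) = 10 ✓
  (2) z = 3, target 3 ✓ (first branch holds)
  (3) -2 < 3 ✓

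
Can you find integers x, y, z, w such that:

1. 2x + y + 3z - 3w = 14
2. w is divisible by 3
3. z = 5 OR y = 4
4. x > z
Yes

Take x = 5, y = 4, z = 0, w = 0. Substituting into each constraint:
  (1) 2(5) + 4 + 3(0) - 3(0) = 14 ✓
  (2) 0 = 3 × 0, remainder 0 ✓
  (3) y = 4, target 4 ✓ (second branch holds)
  (4) 5 > 0 ✓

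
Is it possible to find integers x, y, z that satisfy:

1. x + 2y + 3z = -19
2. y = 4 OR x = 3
Yes

Take x = 3, y = -11, z = 0. Substituting into each constraint:
  (1) 3 + 2(-11) + 3(0) = -19 ✓
  (2) x = 3, target 3 ✓ (second branch holds)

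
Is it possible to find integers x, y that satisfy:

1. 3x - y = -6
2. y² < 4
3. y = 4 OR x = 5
No

The full constraint system is jointly infeasible over the integers. Each constraint and what it forces:

  - 3x - y = -6: is a linear equation tying the variables together
  - y² < 4: restricts y to |y| ≤ 1
  - y = 4 OR x = 5: forces a choice: either y = 4 or x = 5

Split on the disjunction (y = 4 OR x = 5):
  • If y = 4: this contradicts y² < 4, which requires |y| ≤ 1.
  • If x = 5: the equation forces y = 21, but y² < 4 requires |y| ≤ 1.
Both branches are infeasible, so the system has no integer solution.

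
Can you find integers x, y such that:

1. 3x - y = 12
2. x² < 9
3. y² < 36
No

The full constraint system is jointly infeasible over the integers. Each constraint and what it forces:

  - 3x - y = 12: is a linear equation tying the variables together
  - x² < 9: restricts x to |x| ≤ 2
  - y² < 36: restricts y to |y| ≤ 5

Range argument: with x ∈ [-2, 2], y ∈ [-5, 5], the left side of the equation is at most 11, but the right side is 12 > 11. No integer solution exists.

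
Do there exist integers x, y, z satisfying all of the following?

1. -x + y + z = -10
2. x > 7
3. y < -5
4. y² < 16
No

A contradictory subset is {y < -5, y² < 16}. No integer assignment can satisfy these jointly:

  - y < -5: bounds one variable relative to a constant
  - y² < 16: restricts y to |y| ≤ 3

Direct contradiction: the bounds on y require y ≥ -3 and y ≤ -6 simultaneously, which is empty.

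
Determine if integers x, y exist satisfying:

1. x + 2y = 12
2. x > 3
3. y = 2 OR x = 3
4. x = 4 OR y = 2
Yes

Take x = 8, y = 2. Substituting into each constraint:
  (1) 8 + 2(2) = 12 ✓
  (2) 8 > 3 ✓
  (3) y = 2, target 2 ✓ (first branch holds)
  (4) y = 2, target 2 ✓ (second branch holds)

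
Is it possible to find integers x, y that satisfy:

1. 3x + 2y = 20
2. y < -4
Yes

Take x = 10, y = -5. Substituting into each constraint:
  (1) 3(10) + 2(-5) = 20 ✓
  (2) -5 < -4 ✓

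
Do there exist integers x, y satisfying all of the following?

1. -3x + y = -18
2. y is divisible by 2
Yes

Take x = 6, y = 0. Substituting into each constraint:
  (1) -3(6) + 0 = -18 ✓
  (2) 0 = 2 × 0, remainder 0 ✓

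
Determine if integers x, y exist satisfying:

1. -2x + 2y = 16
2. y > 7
Yes

Take x = 0, y = 8. Substituting into each constraint:
  (1) -2(0) + 2(8) = 16 ✓
  (2) 8 > 7 ✓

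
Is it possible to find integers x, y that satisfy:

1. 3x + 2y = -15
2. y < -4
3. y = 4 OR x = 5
Yes

Take x = 5, y = -15. Substituting into each constraint:
  (1) 3(5) + 2(-15) = -15 ✓
  (2) -15 < -4 ✓
  (3) x = 5, target 5 ✓ (second branch holds)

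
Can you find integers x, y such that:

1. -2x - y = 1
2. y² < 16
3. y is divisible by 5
No

The full constraint system is jointly infeasible over the integers. Each constraint and what it forces:

  - -2x - y = 1: is a linear equation tying the variables together
  - y² < 16: restricts y to |y| ≤ 3
  - y is divisible by 5: restricts y to multiples of 5

The bounds confine y to {0} with 5 | y. For each value, substitute into the equation:
  • y = 0: the equation gives -2x = 1, so x would not be an integer.
Every case fails, so no integer solution exists.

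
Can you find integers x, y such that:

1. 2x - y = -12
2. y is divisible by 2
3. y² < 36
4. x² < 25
Yes

Take x = -4, y = 4. Substituting into each constraint:
  (1) 2(-4) + (-4) = -12 ✓
  (2) 4 = 2 × 2, remainder 0 ✓
  (3) y² = (4)² = 16, and 16 < 36 ✓
  (4) x² = (-4)² = 16, and 16 < 25 ✓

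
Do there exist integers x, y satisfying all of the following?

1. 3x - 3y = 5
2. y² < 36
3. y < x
No

Even the single constraint (3x - 3y = 5) is infeasible over the integers.

  - 3x - 3y = 5: every term on the left is divisible by 3, so the LHS ≡ 0 (mod 3), but the RHS 5 is not — no integer solution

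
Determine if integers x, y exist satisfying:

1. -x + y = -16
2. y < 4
Yes

Take x = 0, y = -16. Substituting into each constraint:
  (1) 0 + (-16) = -16 ✓
  (2) -16 < 4 ✓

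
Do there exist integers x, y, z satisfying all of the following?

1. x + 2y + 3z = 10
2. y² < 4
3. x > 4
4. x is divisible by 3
Yes

Take x = 6, y = -1, z = 2. Substituting into each constraint:
  (1) 6 + 2(-1) + 3(2) = 10 ✓
  (2) y² = (-1)² = 1, and 1 < 4 ✓
  (3) 6 > 4 ✓
  (4) 6 = 3 × 2, remainder 0 ✓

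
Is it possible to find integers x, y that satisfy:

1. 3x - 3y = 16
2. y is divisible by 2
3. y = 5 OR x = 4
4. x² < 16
No

Even the single constraint (3x - 3y = 16) is infeasible over the integers.

  - 3x - 3y = 16: every term on the left is divisible by 3, so the LHS ≡ 0 (mod 3), but the RHS 16 is not — no integer solution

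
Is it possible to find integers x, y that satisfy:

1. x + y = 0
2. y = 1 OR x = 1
Yes

Take x = -1, y = 1. Substituting into each constraint:
  (1) (-1) + 1 = 0 ✓
  (2) y = 1, target 1 ✓ (first branch holds)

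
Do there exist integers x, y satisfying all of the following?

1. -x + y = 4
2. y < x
No

The full constraint system is jointly infeasible over the integers. Each constraint and what it forces:

  - -x + y = 4: is a linear equation tying the variables together
  - y < x: bounds one variable relative to another variable

From the equation, x − y = -4, i.e. x − y = -4; but x > y requires x − y ≥ 1. Contradiction.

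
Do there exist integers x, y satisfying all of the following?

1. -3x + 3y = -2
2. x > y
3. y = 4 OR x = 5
No

Even the single constraint (-3x + 3y = -2) is infeasible over the integers.

  - -3x + 3y = -2: every term on the left is divisible by 3, so the LHS ≡ 0 (mod 3), but the RHS -2 is not — no integer solution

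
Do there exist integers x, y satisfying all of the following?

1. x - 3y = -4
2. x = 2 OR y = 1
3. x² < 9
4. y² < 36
Yes

Take x = -1, y = 1. Substituting into each constraint:
  (1) (-1) - 3(1) = -4 ✓
  (2) y = 1, target 1 ✓ (second branch holds)
  (3) x² = (-1)² = 1, and 1 < 9 ✓
  (4) y² = (1)² = 1, and 1 < 36 ✓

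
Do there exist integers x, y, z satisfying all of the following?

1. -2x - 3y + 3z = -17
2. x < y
Yes

Take x = 1, y = 2, z = -3. Substituting into each constraint:
  (1) -2(1) - 3(2) + 3(-3) = -17 ✓
  (2) 1 < 2 ✓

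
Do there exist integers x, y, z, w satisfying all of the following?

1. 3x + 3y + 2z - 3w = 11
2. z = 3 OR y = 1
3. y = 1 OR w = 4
Yes

Take x = 2, y = 1, z = 1, w = 0. Substituting into each constraint:
  (1) 3(2) + 3(1) + 2(1) - 3(0) = 11 ✓
  (2) y = 1, target 1 ✓ (second branch holds)
  (3) y = 1, target 1 ✓ (first branch holds)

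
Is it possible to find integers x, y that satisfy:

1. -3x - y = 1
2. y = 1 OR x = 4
Yes

Take x = 4, y = -13. Substituting into each constraint:
  (1) -3(4) + 13 = 1 ✓
  (2) x = 4, target 4 ✓ (second branch holds)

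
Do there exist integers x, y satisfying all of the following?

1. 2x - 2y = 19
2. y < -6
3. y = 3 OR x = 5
No

Even the single constraint (2x - 2y = 19) is infeasible over the integers.

  - 2x - 2y = 19: every term on the left is divisible by 2, so the LHS ≡ 0 (mod 2), but the RHS 19 is not — no integer solution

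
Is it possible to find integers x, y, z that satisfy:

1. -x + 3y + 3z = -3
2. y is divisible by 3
Yes

Take x = 0, y = 0, z = -1. Substituting into each constraint:
  (1) 0 + 3(0) + 3(-1) = -3 ✓
  (2) 0 = 3 × 0, remainder 0 ✓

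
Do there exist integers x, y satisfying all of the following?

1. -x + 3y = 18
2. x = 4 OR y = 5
Yes

Take x = -3, y = 5. Substituting into each constraint:
  (1) 3 + 3(5) = 18 ✓
  (2) y = 5, target 5 ✓ (second branch holds)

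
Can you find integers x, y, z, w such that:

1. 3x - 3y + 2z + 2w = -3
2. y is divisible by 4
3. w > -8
Yes

Take x = 1, y = 0, z = -3, w = 0. Substituting into each constraint:
  (1) 3(1) - 3(0) + 2(-3) + 2(0) = -3 ✓
  (2) 0 = 4 × 0, remainder 0 ✓
  (3) 0 > -8 ✓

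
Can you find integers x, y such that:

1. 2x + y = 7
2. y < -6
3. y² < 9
No

A contradictory subset is {y < -6, y² < 9}. No integer assignment can satisfy these jointly:

  - y < -6: bounds one variable relative to a constant
  - y² < 9: restricts y to |y| ≤ 2

Direct contradiction: the bounds on y require y ≥ -2 and y ≤ -7 simultaneously, which is empty.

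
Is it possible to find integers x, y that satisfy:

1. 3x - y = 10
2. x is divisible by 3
Yes

Take x = 0, y = -10. Substituting into each constraint:
  (1) 3(0) + 10 = 10 ✓
  (2) 0 = 3 × 0, remainder 0 ✓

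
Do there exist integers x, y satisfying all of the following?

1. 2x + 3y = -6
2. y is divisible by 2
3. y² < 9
Yes

Take x = -3, y = 0. Substituting into each constraint:
  (1) 2(-3) + 3(0) = -6 ✓
  (2) 0 = 2 × 0, remainder 0 ✓
  (3) y² = (0)² = 0, and 0 < 9 ✓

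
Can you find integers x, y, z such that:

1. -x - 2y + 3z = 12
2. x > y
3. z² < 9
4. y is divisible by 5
Yes

Take x = 234, y = -120, z = 2. Substituting into each constraint:
  (1) (-234) - 2(-120) + 3(2) = 12 ✓
  (2) 234 > -120 ✓
  (3) z² = (2)² = 4, and 4 < 9 ✓
  (4) -120 = 5 × -24, remainder 0 ✓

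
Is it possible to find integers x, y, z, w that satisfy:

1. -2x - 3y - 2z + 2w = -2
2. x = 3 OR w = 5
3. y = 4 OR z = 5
Yes

Take x = 3, y = -6, z = 5, w = -2. Substituting into each constraint:
  (1) -2(3) - 3(-6) - 2(5) + 2(-2) = -2 ✓
  (2) x = 3, target 3 ✓ (first branch holds)
  (3) z = 5, target 5 ✓ (second branch holds)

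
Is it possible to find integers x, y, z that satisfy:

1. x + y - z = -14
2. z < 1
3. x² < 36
Yes

Take x = 0, y = -14, z = 0. Substituting into each constraint:
  (1) 0 + (-14) + 0 = -14 ✓
  (2) 0 < 1 ✓
  (3) x² = (0)² = 0, and 0 < 36 ✓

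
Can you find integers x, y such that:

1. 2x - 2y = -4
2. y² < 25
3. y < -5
No

A contradictory subset is {y² < 25, y < -5}. No integer assignment can satisfy these jointly:

  - y² < 25: restricts y to |y| ≤ 4
  - y < -5: bounds one variable relative to a constant

Direct contradiction: the bounds on y require y ≥ -4 and y ≤ -6 simultaneously, which is empty.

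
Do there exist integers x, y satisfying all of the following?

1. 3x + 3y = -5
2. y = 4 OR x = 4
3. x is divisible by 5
No

Even the single constraint (3x + 3y = -5) is infeasible over the integers.

  - 3x + 3y = -5: every term on the left is divisible by 3, so the LHS ≡ 0 (mod 3), but the RHS -5 is not — no integer solution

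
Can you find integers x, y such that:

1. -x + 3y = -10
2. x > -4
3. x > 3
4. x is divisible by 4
Yes

Take x = 4, y = -2. Substituting into each constraint:
  (1) (-4) + 3(-2) = -10 ✓
  (2) 4 > -4 ✓
  (3) 4 > 3 ✓
  (4) 4 = 4 × 1, remainder 0 ✓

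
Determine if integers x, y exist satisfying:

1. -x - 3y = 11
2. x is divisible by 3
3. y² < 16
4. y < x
No

A contradictory subset is {-x - 3y = 11, x is divisible by 3}. No integer assignment can satisfy these jointly:

  - -x - 3y = 11: is a linear equation tying the variables together
  - x is divisible by 3: restricts x to multiples of 3

Modular obstruction: writing x = 3x', every remaining term of the linear equation is divisible by 3, so the left side is ≡ 0 (mod 3); but the right side 11 ≡ 2 (mod 3). No integers can satisfy it.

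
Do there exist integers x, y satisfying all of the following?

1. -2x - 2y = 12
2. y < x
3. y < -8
Yes

Take x = 3, y = -9. Substituting into each constraint:
  (1) -2(3) - 2(-9) = 12 ✓
  (2) -9 < 3 ✓
  (3) -9 < -8 ✓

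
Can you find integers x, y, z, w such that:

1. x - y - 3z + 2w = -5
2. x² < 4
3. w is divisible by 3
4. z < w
Yes

Take x = 0, y = 8, z = -1, w = 0. Substituting into each constraint:
  (1) 0 + (-8) - 3(-1) + 2(0) = -5 ✓
  (2) x² = (0)² = 0, and 0 < 4 ✓
  (3) 0 = 3 × 0, remainder 0 ✓
  (4) -1 < 0 ✓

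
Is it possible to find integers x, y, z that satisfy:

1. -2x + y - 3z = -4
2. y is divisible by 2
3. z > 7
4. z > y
Yes

Take x = -10, y = 0, z = 8. Substituting into each constraint:
  (1) -2(-10) + 0 - 3(8) = -4 ✓
  (2) 0 = 2 × 0, remainder 0 ✓
  (3) 8 > 7 ✓
  (4) 8 > 0 ✓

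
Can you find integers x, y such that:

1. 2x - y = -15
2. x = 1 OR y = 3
Yes

Take x = -6, y = 3. Substituting into each constraint:
  (1) 2(-6) + (-3) = -15 ✓
  (2) y = 3, target 3 ✓ (second branch holds)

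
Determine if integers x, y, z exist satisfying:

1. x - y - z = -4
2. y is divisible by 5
Yes

Take x = 0, y = 0, z = 4. Substituting into each constraint:
  (1) 0 + 0 + (-4) = -4 ✓
  (2) 0 = 5 × 0, remainder 0 ✓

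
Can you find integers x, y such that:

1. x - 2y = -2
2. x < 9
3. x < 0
Yes

Take x = -2, y = 0. Substituting into each constraint:
  (1) (-2) - 2(0) = -2 ✓
  (2) -2 < 9 ✓
  (3) -2 < 0 ✓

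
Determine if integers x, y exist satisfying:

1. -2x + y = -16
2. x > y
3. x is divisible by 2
Yes

Take x = 0, y = -16. Substituting into each constraint:
  (1) -2(0) + (-16) = -16 ✓
  (2) 0 > -16 ✓
  (3) 0 = 2 × 0, remainder 0 ✓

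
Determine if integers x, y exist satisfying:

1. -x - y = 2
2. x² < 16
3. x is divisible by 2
Yes

Take x = 0, y = -2. Substituting into each constraint:
  (1) 0 + 2 = 2 ✓
  (2) x² = (0)² = 0, and 0 < 16 ✓
  (3) 0 = 2 × 0, remainder 0 ✓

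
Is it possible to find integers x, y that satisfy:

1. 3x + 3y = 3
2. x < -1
Yes

Take x = -2, y = 3. Substituting into each constraint:
  (1) 3(-2) + 3(3) = 3 ✓
  (2) -2 < -1 ✓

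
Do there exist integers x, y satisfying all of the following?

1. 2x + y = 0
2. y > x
Yes

Take x = -1, y = 2. Substituting into each constraint:
  (1) 2(-1) + 2 = 0 ✓
  (2) 2 > -1 ✓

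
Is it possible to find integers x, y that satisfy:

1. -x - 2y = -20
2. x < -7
Yes

Take x = -8, y = 14. Substituting into each constraint:
  (1) 8 - 2(14) = -20 ✓
  (2) -8 < -7 ✓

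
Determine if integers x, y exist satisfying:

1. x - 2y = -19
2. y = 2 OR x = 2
Yes

Take x = -15, y = 2. Substituting into each constraint:
  (1) (-15) - 2(2) = -19 ✓
  (2) y = 2, target 2 ✓ (first branch holds)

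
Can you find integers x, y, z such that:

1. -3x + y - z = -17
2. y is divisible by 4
Yes

Take x = 0, y = 0, z = 17. Substituting into each constraint:
  (1) -3(0) + 0 + (-17) = -17 ✓
  (2) 0 = 4 × 0, remainder 0 ✓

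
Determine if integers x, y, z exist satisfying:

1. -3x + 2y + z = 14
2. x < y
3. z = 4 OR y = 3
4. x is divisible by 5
Yes

Take x = -5, y = 3, z = -7. Substituting into each constraint:
  (1) -3(-5) + 2(3) + (-7) = 14 ✓
  (2) -5 < 3 ✓
  (3) y = 3, target 3 ✓ (second branch holds)
  (4) -5 = 5 × -1, remainder 0 ✓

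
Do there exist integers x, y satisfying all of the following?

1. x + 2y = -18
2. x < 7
Yes

Take x = -18, y = 0. Substituting into each constraint:
  (1) (-18) + 2(0) = -18 ✓
  (2) -18 < 7 ✓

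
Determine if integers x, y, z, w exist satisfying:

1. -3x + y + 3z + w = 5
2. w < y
Yes

Take x = -2, y = 0, z = 0, w = -1. Substituting into each constraint:
  (1) -3(-2) + 0 + 3(0) + (-1) = 5 ✓
  (2) -1 < 0 ✓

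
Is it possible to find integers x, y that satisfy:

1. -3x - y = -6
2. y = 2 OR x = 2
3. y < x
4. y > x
No

A contradictory subset is {y < x, y > x}. No integer assignment can satisfy these jointly:

  - y < x: bounds one variable relative to another variable
  - y > x: bounds one variable relative to another variable

Direct contradiction: x > y and y > x cannot both hold.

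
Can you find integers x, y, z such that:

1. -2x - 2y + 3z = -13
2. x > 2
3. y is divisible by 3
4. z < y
Yes

Take x = 5, y = 0, z = -1. Substituting into each constraint:
  (1) -2(5) - 2(0) + 3(-1) = -13 ✓
  (2) 5 > 2 ✓
  (3) 0 = 3 × 0, remainder 0 ✓
  (4) -1 < 0 ✓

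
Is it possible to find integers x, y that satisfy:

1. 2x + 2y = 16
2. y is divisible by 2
Yes

Take x = 8, y = 0. Substituting into each constraint:
  (1) 2(8) + 2(0) = 16 ✓
  (2) 0 = 2 × 0, remainder 0 ✓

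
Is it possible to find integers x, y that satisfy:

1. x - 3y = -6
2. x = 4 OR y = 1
Yes

Take x = -3, y = 1. Substituting into each constraint:
  (1) (-3) - 3(1) = -6 ✓
  (2) y = 1, target 1 ✓ (second branch holds)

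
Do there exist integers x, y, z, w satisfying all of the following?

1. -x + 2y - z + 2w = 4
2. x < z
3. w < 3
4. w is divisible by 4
Yes

Take x = 0, y = 3, z = 2, w = 0. Substituting into each constraint:
  (1) 0 + 2(3) + (-2) + 2(0) = 4 ✓
  (2) 0 < 2 ✓
  (3) 0 < 3 ✓
  (4) 0 = 4 × 0, remainder 0 ✓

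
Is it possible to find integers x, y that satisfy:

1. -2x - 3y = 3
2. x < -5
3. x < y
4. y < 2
No

A contradictory subset is {-2x - 3y = 3, x < -5, y < 2}. No integer assignment can satisfy these jointly:

  - -2x - 3y = 3: is a linear equation tying the variables together
  - x < -5: bounds one variable relative to a constant
  - y < 2: bounds one variable relative to a constant

Range argument: with x ∈ [−∞, -6], y ∈ [−∞, 1], the left side of the equation is at least 9, but the right side is 3 < 9. No integer solution exists.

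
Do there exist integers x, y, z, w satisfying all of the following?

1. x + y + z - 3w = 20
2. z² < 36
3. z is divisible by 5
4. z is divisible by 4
Yes

Take x = 0, y = 20, z = 0, w = 0. Substituting into each constraint:
  (1) 0 + 20 + 0 - 3(0) = 20 ✓
  (2) z² = (0)² = 0, and 0 < 36 ✓
  (3) 0 = 5 × 0, remainder 0 ✓
  (4) 0 = 4 × 0, remainder 0 ✓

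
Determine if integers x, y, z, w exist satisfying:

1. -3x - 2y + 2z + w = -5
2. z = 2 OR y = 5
Yes

Take x = 3, y = 0, z = 2, w = 0. Substituting into each constraint:
  (1) -3(3) - 2(0) + 2(2) + 0 = -5 ✓
  (2) z = 2, target 2 ✓ (first branch holds)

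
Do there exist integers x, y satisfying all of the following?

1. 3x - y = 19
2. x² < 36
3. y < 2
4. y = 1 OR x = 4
Yes

Take x = 4, y = -7. Substituting into each constraint:
  (1) 3(4) + 7 = 19 ✓
  (2) x² = (4)² = 16, and 16 < 36 ✓
  (3) -7 < 2 ✓
  (4) x = 4, target 4 ✓ (second branch holds)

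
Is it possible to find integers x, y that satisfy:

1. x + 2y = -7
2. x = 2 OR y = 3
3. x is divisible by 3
No

The full constraint system is jointly infeasible over the integers. Each constraint and what it forces:

  - x + 2y = -7: is a linear equation tying the variables together
  - x = 2 OR y = 3: forces a choice: either x = 2 or y = 3
  - x is divisible by 3: restricts x to multiples of 3

Split on the disjunction (x = 2 OR y = 3):
  • If x = 2: this contradicts the divisibility constraint — 2 is not a multiple of 3.
  • If y = 3: with y = 3, writing x = 3x', every remaining term of the linear equation is divisible by 3, so the left side is ≡ 0 (mod 3); but the right side -13 ≡ 2 (mod 3). No integers can satisfy it.
Both branches are infeasible, so the system has no integer solution.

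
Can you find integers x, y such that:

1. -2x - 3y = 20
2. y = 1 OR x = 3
No

The full constraint system is jointly infeasible over the integers. Each constraint and what it forces:

  - -2x - 3y = 20: is a linear equation tying the variables together
  - y = 1 OR x = 3: forces a choice: either y = 1 or x = 3

Split on the disjunction (y = 1 OR x = 3):
  • If y = 1: with y = 1, every remaining term of the linear equation is divisible by 2, so the left side is ≡ 0 (mod 2); but the right side 23 ≡ 1 (mod 2). No integers can satisfy it.
  • If x = 3: with x = 3, every remaining term of the linear equation is divisible by 3, so the left side is ≡ 0 (mod 3); but the right side 26 ≡ 2 (mod 3). No integers can satisfy it.
Both branches are infeasible, so the system has no integer solution.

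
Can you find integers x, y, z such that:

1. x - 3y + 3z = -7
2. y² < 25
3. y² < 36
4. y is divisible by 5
Yes

Take x = 2, y = 0, z = -3. Substituting into each constraint:
  (1) 2 - 3(0) + 3(-3) = -7 ✓
  (2) y² = (0)² = 0, and 0 < 25 ✓
  (3) y² = (0)² = 0, and 0 < 36 ✓
  (4) 0 = 5 × 0, remainder 0 ✓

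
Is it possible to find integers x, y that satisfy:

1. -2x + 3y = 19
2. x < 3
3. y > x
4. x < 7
Yes

Take x = 1, y = 7. Substituting into each constraint:
  (1) -2(1) + 3(7) = 19 ✓
  (2) 1 < 3 ✓
  (3) 7 > 1 ✓
  (4) 1 < 7 ✓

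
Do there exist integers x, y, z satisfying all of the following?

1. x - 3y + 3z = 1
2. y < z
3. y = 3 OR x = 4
Yes

Take x = -2, y = 3, z = 4. Substituting into each constraint:
  (1) (-2) - 3(3) + 3(4) = 1 ✓
  (2) 3 < 4 ✓
  (3) y = 3, target 3 ✓ (first branch holds)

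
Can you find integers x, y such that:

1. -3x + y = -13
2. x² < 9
Yes

Take x = 0, y = -13. Substituting into each constraint:
  (1) -3(0) + (-13) = -13 ✓
  (2) x² = (0)² = 0, and 0 < 9 ✓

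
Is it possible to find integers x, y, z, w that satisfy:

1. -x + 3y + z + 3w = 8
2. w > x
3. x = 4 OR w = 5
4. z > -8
Yes

Take x = 4, y = 0, z = -3, w = 5. Substituting into each constraint:
  (1) (-4) + 3(0) + (-3) + 3(5) = 8 ✓
  (2) 5 > 4 ✓
  (3) x = 4, target 4 ✓ (first branch holds)
  (4) -3 > -8 ✓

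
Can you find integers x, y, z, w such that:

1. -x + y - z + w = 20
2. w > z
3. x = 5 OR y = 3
Yes

Take x = 5, y = 24, z = -1, w = 0. Substituting into each constraint:
  (1) (-5) + 24 + 1 + 0 = 20 ✓
  (2) 0 > -1 ✓
  (3) x = 5, target 5 ✓ (first branch holds)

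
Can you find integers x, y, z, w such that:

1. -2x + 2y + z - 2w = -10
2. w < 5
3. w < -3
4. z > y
Yes

Take x = 8, y = -1, z = 0, w = -4. Substituting into each constraint:
  (1) -2(8) + 2(-1) + 0 - 2(-4) = -10 ✓
  (2) -4 < 5 ✓
  (3) -4 < -3 ✓
  (4) 0 > -1 ✓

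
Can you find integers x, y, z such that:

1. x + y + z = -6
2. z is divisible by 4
Yes

Take x = 0, y = -6, z = 0. Substituting into each constraint:
  (1) 0 + (-6) + 0 = -6 ✓
  (2) 0 = 4 × 0, remainder 0 ✓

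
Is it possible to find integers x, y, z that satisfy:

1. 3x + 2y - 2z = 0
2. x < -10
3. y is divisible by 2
Yes

Take x = -12, y = 0, z = -18. Substituting into each constraint:
  (1) 3(-12) + 2(0) - 2(-18) = 0 ✓
  (2) -12 < -10 ✓
  (3) 0 = 2 × 0, remainder 0 ✓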